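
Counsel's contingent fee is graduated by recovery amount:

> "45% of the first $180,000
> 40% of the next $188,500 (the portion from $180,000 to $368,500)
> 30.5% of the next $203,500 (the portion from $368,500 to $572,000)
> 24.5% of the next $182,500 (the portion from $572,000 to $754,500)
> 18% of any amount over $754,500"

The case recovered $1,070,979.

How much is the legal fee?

First $180,000 at 45% = $81,000.00
Next $188,500 at 40% = $75,400.00
Next $203,500 at 30.5% = $62,067.50
Next $182,500 at 24.5% = $44,712.50
Remaining $316,479 at 18% = $56,966.22
Fee: $81,000.00 + $75,400.00 + $62,067.50 + $44,712.50 + $56,966.22 = $320,146.22

$320,146.22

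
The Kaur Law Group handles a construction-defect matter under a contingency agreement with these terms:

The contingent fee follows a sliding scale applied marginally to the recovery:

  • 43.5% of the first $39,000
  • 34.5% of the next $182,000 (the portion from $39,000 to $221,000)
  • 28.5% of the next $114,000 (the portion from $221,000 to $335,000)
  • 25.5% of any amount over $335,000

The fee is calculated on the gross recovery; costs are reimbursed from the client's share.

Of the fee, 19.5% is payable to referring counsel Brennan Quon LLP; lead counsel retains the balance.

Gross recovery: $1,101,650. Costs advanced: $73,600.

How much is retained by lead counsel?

Fee base is the gross recovery, $1,101,650; costs are reimbursed separately.
First $39,000 at 43.5% = $16,965.00
Next $182,000 at 34.5% = $62,790.00
Next $114,000 at 28.5% = $32,490.00
Remaining $766,650 at 25.5% = $195,495.75
Fee: $16,965.00 + $62,790.00 + $32,490.00 + $195,495.75 = $307,740.75
Referral share: 19.5% of $307,740.75 = $60,009.45; lead counsel retains $307,740.75 − $60,009.45 = $247,731.30.

$247,731.30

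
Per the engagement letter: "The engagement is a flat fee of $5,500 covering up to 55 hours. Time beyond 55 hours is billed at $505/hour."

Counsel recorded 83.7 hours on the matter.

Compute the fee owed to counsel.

Flat fee: $5,500.00
Excess hours: 83.7 − 55 = 28.7
Overrun: 28.7 × $505 = $14,493.50
Total: $5,500.00 + $14,493.50 = $19,993.50

$19,993.50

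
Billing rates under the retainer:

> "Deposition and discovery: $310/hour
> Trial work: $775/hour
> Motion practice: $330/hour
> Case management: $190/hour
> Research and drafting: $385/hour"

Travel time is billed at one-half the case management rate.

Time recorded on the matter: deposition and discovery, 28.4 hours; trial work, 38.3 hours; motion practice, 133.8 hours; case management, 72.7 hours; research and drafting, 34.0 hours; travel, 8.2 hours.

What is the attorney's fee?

$110,322.50

Deposition and discovery: 28.4 × $310 = $8,804.00
Trial work: 38.3 × $775 = $29,682.50
Motion practice: 133.8 × $330 = $44,154.00
Case management: 72.7 × $190 = $13,813.00
Research and drafting: 34.0 × $385 = $13,090.00
Subtotal: $8,804.00 + $29,682.50 + $44,154.00 + $13,813.00 + $13,090.00 = $109,543.50
Travel: 8.2 × ($190 ÷ 2) = 8.2 × $95.00 = $779.00
Total: $109,543.50 + $779.00 = $110,322.50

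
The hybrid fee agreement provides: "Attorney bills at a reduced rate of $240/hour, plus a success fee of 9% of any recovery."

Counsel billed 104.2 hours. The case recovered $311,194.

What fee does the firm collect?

$53,015.46

Hourly: 104.2 × $240 = $25,008.00
Success fee: 9% of $311,194 = $28,007.46
Total: $25,008.00 + $28,007.46 = $53,015.46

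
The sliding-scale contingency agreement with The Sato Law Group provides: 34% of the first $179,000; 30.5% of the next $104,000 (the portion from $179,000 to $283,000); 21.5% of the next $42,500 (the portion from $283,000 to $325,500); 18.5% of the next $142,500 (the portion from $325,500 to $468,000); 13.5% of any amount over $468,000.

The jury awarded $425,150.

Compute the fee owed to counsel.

First $179,000 at 34% = $60,860.00
Next $104,000 at 30.5% = $31,720.00
Next $42,500 at 21.5% = $9,137.50
Remaining $99,650 at 18.5% = $18,435.25
Fee: $60,860.00 + $31,720.00 + $9,137.50 + $18,435.25 = $120,152.75

$120,152.75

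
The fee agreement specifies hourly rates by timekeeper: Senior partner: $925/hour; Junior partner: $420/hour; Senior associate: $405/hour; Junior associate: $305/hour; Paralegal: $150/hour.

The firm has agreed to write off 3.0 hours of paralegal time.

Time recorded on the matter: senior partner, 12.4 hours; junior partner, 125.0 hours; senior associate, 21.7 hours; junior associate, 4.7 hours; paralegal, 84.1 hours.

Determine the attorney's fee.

$86,357.00

Senior partner: 12.4 × $925 = $11,470.00
Junior partner: 125.0 × $420 = $52,500.00
Senior associate: 21.7 × $405 = $8,788.50
Junior associate: 4.7 × $305 = $1,433.50
Paralegal: 84.1 × $150 = $12,615.00
Subtotal: $86,807.00
Write-off: 3.0 × $150 = $450.00
Total: $86,807.00 − $450.00 = $86,357.00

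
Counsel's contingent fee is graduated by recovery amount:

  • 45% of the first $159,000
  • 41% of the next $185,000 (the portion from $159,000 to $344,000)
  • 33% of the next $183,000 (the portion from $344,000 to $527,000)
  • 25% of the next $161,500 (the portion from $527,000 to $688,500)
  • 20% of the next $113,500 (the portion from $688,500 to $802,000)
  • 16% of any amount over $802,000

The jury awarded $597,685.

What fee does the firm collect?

First $159,000 at 45% = $71,550.00
Next $185,000 at 41% = $75,850.00
Next $183,000 at 33% = $60,390.00
Remaining $70,685 at 25% = $17,671.25
Fee: $71,550.00 + $75,850.00 + $60,390.00 + $17,671.25 = $225,461.25

$225,461.25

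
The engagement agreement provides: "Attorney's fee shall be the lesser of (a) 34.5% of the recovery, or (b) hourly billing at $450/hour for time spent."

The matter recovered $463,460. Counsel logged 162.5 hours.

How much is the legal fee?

(a) 34.5% of $463,460 = $159,893.70
(b) 162.5 × $450 = $73,125.00
The lesser is (b): $73,125.00.

$73,125.00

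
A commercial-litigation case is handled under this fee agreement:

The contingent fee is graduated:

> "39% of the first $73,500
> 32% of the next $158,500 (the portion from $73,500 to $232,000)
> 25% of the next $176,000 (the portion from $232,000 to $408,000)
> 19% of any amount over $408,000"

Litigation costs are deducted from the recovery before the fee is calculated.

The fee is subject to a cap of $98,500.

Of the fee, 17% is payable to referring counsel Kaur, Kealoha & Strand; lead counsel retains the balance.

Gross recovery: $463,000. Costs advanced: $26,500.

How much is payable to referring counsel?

$16,745.00

Fee base (net of costs): $463,000 − $26,500 = $436,500
First $73,500 at 39% = $28,665.00
Next $158,500 at 32% = $50,720.00
Next $176,000 at 25% = $44,000.00
Remaining $28,500 at 19% = $5,415.00
Fee: $28,665.00 + $50,720.00 + $44,000.00 + $5,415.00 = $128,800.00
$128,800.00 exceeds the $98,500 cap, so the fee is capped at $98,500.00.
Referral share: 17% of $98,500.00 = $16,745.00; lead counsel retains $98,500.00 − $16,745.00 = $81,755.00.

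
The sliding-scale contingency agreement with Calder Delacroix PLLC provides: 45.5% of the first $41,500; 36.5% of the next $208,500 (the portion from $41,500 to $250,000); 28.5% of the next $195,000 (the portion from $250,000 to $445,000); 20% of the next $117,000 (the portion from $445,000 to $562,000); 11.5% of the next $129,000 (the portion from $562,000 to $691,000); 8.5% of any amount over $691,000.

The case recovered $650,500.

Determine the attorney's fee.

$184,137.50

First $41,500 at 45.5% = $18,882.50
Next $208,500 at 36.5% = $76,102.50
Next $195,000 at 28.5% = $55,575.00
Next $117,000 at 20% = $23,400.00
Remaining $88,500 at 11.5% = $10,177.50
Fee: $18,882.50 + $76,102.50 + $55,575.00 + $23,400.00 + $10,177.50 = $184,137.50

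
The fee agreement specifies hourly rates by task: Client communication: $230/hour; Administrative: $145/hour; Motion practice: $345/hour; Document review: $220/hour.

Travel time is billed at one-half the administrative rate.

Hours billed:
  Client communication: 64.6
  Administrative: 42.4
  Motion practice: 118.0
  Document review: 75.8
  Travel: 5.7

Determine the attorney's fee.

Client communication: 64.6 × $230 = $14,858.00
Administrative: 42.4 × $145 = $6,148.00
Motion practice: 118.0 × $345 = $40,710.00
Document review: 75.8 × $220 = $16,676.00
Subtotal: $14,858.00 + $6,148.00 + $40,710.00 + $16,676.00 = $78,392.00
Travel: 5.7 × ($145 ÷ 2) = 5.7 × $72.50 = $413.25
Total: $78,392.00 + $413.25 = $78,805.25

$78,805.25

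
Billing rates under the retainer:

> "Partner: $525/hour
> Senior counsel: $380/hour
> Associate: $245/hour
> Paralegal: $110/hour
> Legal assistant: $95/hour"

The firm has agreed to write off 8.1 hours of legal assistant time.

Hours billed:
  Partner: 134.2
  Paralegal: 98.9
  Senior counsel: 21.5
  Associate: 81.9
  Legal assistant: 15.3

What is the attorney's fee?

Partner: 134.2 × $525 = $70,455.00
Senior counsel: 21.5 × $380 = $8,170.00
Associate: 81.9 × $245 = $20,065.50
Paralegal: 98.9 × $110 = $10,879.00
Legal assistant: 15.3 × $95 = $1,453.50
Subtotal: $111,023.00
Write-off: 8.1 × $95 = $769.50
Total: $111,023.00 − $769.50 = $110,253.50

$110,253.50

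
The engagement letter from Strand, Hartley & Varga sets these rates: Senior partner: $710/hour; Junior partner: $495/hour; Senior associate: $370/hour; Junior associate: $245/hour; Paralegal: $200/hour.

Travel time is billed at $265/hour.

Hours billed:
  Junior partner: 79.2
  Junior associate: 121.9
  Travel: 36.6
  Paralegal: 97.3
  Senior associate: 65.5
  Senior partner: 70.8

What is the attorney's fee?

Senior partner: 70.8 × $710 = $50,268.00
Junior partner: 79.2 × $495 = $39,204.00
Senior associate: 65.5 × $370 = $24,235.00
Junior associate: 121.9 × $245 = $29,865.50
Paralegal: 97.3 × $200 = $19,460.00
Subtotal: $50,268.00 + $39,204.00 + $24,235.00 + $29,865.50 + $19,460.00 = $163,032.50
Travel: 36.6 × $265 = $9,699.00
Total: $163,032.50 + $9,699.00 = $172,731.50

$172,731.50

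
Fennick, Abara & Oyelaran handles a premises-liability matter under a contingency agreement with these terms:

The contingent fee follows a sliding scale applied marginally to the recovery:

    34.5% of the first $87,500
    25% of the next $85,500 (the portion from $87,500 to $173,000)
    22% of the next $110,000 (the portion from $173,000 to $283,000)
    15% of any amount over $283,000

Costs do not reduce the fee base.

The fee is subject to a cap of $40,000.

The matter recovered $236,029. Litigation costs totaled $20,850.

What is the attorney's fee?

$40,000.00

Fee base is the gross recovery, $236,029; costs are reimbursed separately.
First $87,500 at 34.5% = $30,187.50
Next $85,500 at 25% = $21,375.00
Remaining $63,029 at 22% = $13,866.38
Fee: $30,187.50 + $21,375.00 + $13,866.38 = $65,428.88
$65,428.88 exceeds the $40,000 cap, so the fee is capped at $40,000.00.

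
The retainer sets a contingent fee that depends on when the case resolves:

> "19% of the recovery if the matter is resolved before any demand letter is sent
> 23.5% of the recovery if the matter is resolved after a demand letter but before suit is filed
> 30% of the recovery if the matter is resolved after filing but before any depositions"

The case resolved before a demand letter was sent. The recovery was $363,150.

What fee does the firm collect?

$68,998.50

The matter resolved before a demand letter was sent, so the 19% rate applies.
$363,150 × 19% = $68,998.50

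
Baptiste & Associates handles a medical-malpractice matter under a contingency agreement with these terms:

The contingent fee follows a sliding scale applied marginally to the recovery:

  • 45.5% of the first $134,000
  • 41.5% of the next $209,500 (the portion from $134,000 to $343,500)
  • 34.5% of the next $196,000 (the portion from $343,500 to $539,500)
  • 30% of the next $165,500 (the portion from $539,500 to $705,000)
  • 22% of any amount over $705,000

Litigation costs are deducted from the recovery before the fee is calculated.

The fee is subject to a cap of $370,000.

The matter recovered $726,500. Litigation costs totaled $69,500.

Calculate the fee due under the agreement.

Fee base (net of costs): $726,500 − $69,500 = $657,000
First $134,000 at 45.5% = $60,970.00
Next $209,500 at 41.5% = $86,942.50
Next $196,000 at 34.5% = $67,620.00
Remaining $117,500 at 30% = $35,250.00
Fee: $60,970.00 + $86,942.50 + $67,620.00 + $35,250.00 = $250,782.50
$250,782.50 is under the $370,000 cap.

$250,782.50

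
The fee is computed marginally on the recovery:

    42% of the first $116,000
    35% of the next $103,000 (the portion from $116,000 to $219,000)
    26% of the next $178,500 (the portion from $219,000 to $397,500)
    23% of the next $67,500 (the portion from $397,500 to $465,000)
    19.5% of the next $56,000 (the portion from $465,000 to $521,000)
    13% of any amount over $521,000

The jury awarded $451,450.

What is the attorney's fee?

First $116,000 at 42% = $48,720.00
Next $103,000 at 35% = $36,050.00
Next $178,500 at 26% = $46,410.00
Remaining $53,950 at 23% = $12,408.50
Fee: $48,720.00 + $36,050.00 + $46,410.00 + $12,408.50 = $143,588.50

$143,588.50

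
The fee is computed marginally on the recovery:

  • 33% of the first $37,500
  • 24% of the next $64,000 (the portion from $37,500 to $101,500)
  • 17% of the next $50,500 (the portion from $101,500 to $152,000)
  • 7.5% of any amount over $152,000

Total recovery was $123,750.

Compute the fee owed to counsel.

First $37,500 at 33% = $12,375.00
Next $64,000 at 24% = $15,360.00
Remaining $22,250 at 17% = $3,782.50
Fee: $12,375.00 + $15,360.00 + $3,782.50 = $31,517.50

$31,517.50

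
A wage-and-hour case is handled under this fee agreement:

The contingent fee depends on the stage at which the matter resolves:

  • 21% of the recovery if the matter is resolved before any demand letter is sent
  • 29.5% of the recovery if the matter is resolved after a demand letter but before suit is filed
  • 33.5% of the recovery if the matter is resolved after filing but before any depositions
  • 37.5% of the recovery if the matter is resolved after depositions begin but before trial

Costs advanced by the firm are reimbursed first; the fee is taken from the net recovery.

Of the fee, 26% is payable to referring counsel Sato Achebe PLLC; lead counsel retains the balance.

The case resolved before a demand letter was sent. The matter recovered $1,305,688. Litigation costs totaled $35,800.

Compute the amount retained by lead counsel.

$197,340.60

Fee base (net of costs): $1,305,688 − $35,800 = $1,269,888
The matter resolved before a demand letter was sent, so the 21% rate applies.
$1,269,888 × 21% = $266,676.48
Referral share: 26% of $266,676.48 = $69,335.88; lead counsel retains $266,676.48 − $69,335.88 = $197,340.60.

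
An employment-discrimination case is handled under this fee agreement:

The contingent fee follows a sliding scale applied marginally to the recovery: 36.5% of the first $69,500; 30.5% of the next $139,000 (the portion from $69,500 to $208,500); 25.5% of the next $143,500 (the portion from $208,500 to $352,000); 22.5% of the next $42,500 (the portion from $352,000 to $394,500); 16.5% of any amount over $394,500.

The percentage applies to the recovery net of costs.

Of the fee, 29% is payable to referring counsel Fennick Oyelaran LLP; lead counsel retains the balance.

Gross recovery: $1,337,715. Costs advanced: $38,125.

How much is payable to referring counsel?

$76,344.63

Fee base (net of costs): $1,337,715 − $38,125 = $1,299,590
First $69,500 at 36.5% = $25,367.50
Next $139,000 at 30.5% = $42,395.00
Next $143,500 at 25.5% = $36,592.50
Next $42,500 at 22.5% = $9,562.50
Remaining $905,090 at 16.5% = $149,339.85
Fee: $25,367.50 + $42,395.00 + $36,592.50 + $9,562.50 + $149,339.85 = $263,257.35
Referral share: 29% of $263,257.35 = $76,344.63; lead counsel retains $263,257.35 − $76,344.63 = $186,912.72.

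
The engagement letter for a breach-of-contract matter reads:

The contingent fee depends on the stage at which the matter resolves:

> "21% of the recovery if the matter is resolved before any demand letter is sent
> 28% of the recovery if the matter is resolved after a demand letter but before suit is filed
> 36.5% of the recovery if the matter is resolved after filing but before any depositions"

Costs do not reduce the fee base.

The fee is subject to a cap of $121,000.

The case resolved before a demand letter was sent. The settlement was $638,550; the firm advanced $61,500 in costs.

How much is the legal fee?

$121,000.00

Fee base is the gross recovery, $638,550; costs are reimbursed separately.
The matter resolved before a demand letter was sent, so the 21% rate applies.
$638,550 × 21% = $134,095.50
$134,095.50 exceeds the $121,000 cap, so the fee is capped at $121,000.00.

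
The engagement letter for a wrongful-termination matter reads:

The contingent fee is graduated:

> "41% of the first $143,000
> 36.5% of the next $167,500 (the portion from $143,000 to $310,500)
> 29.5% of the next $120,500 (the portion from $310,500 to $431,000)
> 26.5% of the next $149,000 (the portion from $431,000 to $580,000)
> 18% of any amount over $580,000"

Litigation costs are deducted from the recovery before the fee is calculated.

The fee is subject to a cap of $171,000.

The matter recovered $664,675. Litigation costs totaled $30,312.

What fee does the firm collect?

Fee base (net of costs): $664,675 − $30,312 = $634,363
First $143,000 at 41% = $58,630.00
Next $167,500 at 36.5% = $61,137.50
Next $120,500 at 29.5% = $35,547.50
Next $149,000 at 26.5% = $39,485.00
Remaining $54,363 at 18% = $9,785.34
Fee: $58,630.00 + $61,137.50 + $35,547.50 + $39,485.00 + $9,785.34 = $204,585.34
$204,585.34 exceeds the $171,000 cap, so the fee is capped at $171,000.00.

$171,000.00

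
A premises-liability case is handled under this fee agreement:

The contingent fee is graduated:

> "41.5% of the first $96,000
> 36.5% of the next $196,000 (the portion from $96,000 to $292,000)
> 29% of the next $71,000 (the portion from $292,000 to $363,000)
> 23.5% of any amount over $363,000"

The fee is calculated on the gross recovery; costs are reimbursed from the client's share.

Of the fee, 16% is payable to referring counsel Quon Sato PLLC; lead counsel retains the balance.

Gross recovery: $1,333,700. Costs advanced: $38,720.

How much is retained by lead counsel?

Fee base is the gross recovery, $1,333,700; costs are reimbursed separately.
First $96,000 at 41.5% = $39,840.00
Next $196,000 at 36.5% = $71,540.00
Next $71,000 at 29% = $20,590.00
Remaining $970,700 at 23.5% = $228,114.50
Fee: $39,840.00 + $71,540.00 + $20,590.00 + $228,114.50 = $360,084.50
Referral share: 16% of $360,084.50 = $57,613.52; lead counsel retains $360,084.50 − $57,613.52 = $302,470.98.

$302,470.98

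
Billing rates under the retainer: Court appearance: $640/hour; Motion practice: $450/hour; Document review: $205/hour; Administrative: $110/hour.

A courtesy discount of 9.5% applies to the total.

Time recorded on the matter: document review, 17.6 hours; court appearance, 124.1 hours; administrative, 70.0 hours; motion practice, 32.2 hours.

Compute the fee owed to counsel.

$95,225.91

Court appearance: 124.1 × $640 = $79,424.00
Motion practice: 32.2 × $450 = $14,490.00
Document review: 17.6 × $205 = $3,608.00
Administrative: 70.0 × $110 = $7,700.00
Subtotal: $105,222.00
Less 9.5% discount: −$9,996.09
Total: $105,222.00 − $9,996.09 = $95,225.91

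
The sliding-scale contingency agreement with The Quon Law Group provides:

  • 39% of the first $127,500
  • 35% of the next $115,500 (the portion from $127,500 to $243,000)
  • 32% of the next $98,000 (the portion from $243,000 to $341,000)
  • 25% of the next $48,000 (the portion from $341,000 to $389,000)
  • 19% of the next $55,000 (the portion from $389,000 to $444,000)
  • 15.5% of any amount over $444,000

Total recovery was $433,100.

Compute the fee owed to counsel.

First $127,500 at 39% = $49,725.00
Next $115,500 at 35% = $40,425.00
Next $98,000 at 32% = $31,360.00
Next $48,000 at 25% = $12,000.00
Remaining $44,100 at 19% = $8,379.00
Fee: $49,725.00 + $40,425.00 + $31,360.00 + $12,000.00 + $8,379.00 = $141,889.00

$141,889.00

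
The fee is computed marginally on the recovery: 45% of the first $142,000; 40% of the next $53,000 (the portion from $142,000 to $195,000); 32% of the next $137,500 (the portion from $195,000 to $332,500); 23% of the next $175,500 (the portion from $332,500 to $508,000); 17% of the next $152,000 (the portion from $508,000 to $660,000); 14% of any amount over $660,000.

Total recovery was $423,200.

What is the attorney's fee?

$149,961.00

First $142,000 at 45% = $63,900.00
Next $53,000 at 40% = $21,200.00
Next $137,500 at 32% = $44,000.00
Remaining $90,700 at 23% = $20,861.00
Fee: $63,900.00 + $21,200.00 + $44,000.00 + $20,861.00 = $149,961.00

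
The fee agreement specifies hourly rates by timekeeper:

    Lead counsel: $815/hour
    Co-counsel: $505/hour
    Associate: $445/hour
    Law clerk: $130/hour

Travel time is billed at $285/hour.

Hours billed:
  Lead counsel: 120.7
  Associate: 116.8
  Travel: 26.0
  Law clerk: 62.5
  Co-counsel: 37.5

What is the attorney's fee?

Lead counsel: 120.7 × $815 = $98,370.50
Co-counsel: 37.5 × $505 = $18,937.50
Associate: 116.8 × $445 = $51,976.00
Law clerk: 62.5 × $130 = $8,125.00
Subtotal: $98,370.50 + $18,937.50 + $51,976.00 + $8,125.00 = $177,409.00
Travel: 26.0 × $285 = $7,410.00
Total: $177,409.00 + $7,410.00 = $184,819.00

$184,819.00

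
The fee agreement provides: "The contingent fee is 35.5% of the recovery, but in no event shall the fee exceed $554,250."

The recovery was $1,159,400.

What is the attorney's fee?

$411,587.00

35.5% of $1,159,400 = $411,587.00
That is under the $554,250 cap.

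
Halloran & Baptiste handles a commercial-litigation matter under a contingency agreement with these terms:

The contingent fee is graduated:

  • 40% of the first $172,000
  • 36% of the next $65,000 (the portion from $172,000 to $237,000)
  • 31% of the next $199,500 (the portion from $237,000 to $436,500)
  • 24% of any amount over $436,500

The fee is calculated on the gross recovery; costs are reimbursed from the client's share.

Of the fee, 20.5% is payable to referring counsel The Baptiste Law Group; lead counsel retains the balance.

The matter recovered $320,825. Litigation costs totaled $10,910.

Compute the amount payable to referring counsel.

$24,228.08

Fee base is the gross recovery, $320,825; costs are reimbursed separately.
First $172,000 at 40% = $68,800.00
Next $65,000 at 36% = $23,400.00
Remaining $83,825 at 31% = $25,985.75
Fee: $68,800.00 + $23,400.00 + $25,985.75 = $118,185.75
Referral share: 20.5% of $118,185.75 = $24,228.08; lead counsel retains $118,185.75 − $24,228.08 = $93,957.67.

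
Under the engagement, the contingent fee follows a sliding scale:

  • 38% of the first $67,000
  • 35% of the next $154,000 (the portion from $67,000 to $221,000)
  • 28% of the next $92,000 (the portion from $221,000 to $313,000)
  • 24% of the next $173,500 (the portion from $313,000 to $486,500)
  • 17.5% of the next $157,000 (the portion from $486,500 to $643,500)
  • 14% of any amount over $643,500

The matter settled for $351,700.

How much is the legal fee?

First $67,000 at 38% = $25,460.00
Next $154,000 at 35% = $53,900.00
Next $92,000 at 28% = $25,760.00
Remaining $38,700 at 24% = $9,288.00
Fee: $25,460.00 + $53,900.00 + $25,760.00 + $9,288.00 = $114,408.00

$114,408.00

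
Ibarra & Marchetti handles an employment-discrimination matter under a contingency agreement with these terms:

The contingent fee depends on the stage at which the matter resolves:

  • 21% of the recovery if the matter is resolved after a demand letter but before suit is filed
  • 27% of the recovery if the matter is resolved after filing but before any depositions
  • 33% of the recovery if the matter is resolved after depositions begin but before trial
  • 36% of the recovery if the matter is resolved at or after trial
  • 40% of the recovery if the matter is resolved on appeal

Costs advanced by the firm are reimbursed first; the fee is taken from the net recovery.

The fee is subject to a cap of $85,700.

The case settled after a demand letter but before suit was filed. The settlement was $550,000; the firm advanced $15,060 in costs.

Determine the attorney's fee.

$85,700.00

Fee base (net of costs): $550,000 − $15,060 = $534,940
The matter settled after a demand letter but before suit was filed, so the 21% rate applies.
$534,940 × 21% = $112,337.40
$112,337.40 exceeds the $85,700 cap, so the fee is capped at $85,700.00.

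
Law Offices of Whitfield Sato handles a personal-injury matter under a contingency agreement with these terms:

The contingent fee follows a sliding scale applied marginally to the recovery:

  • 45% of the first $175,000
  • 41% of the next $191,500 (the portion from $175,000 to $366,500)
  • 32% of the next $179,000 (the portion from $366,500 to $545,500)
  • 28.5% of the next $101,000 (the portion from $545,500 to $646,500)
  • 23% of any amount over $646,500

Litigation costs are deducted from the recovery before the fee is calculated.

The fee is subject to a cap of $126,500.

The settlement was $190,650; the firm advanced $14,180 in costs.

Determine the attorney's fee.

$79,352.70

Fee base (net of costs): $190,650 − $14,180 = $176,470
First $175,000 at 45% = $78,750.00
Remaining $1,470 at 41% = $602.70
Fee: $78,750.00 + $602.70 = $79,352.70
$79,352.70 is under the $126,500 cap.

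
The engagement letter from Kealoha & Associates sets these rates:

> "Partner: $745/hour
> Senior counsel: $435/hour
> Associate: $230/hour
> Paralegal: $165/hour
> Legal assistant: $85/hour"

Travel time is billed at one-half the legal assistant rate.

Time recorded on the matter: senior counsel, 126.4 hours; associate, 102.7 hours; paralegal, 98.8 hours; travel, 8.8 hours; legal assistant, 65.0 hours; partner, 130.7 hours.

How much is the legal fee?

$198,177.50

Partner: 130.7 × $745 = $97,371.50
Senior counsel: 126.4 × $435 = $54,984.00
Associate: 102.7 × $230 = $23,621.00
Paralegal: 98.8 × $165 = $16,302.00
Legal assistant: 65.0 × $85 = $5,525.00
Subtotal: $97,371.50 + $54,984.00 + $23,621.00 + $16,302.00 + $5,525.00 = $197,803.50
Travel: 8.8 × ($85 ÷ 2) = 8.8 × $42.50 = $374.00
Total: $197,803.50 + $374.00 = $198,177.50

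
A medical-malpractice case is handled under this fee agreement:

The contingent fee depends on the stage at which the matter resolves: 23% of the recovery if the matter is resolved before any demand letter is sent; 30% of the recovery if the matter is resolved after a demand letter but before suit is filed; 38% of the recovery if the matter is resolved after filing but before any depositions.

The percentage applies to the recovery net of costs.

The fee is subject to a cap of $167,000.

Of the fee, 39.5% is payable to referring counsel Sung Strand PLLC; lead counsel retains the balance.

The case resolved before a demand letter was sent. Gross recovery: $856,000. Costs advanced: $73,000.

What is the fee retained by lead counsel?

$101,035.00

Fee base (net of costs): $856,000 − $73,000 = $783,000
The matter resolved before a demand letter was sent, so the 23% rate applies.
$783,000 × 23% = $180,090.00
$180,090.00 exceeds the $167,000 cap, so the fee is capped at $167,000.00.
Referral share: 39.5% of $167,000.00 = $65,965.00; lead counsel retains $167,000.00 − $65,965.00 = $101,035.00.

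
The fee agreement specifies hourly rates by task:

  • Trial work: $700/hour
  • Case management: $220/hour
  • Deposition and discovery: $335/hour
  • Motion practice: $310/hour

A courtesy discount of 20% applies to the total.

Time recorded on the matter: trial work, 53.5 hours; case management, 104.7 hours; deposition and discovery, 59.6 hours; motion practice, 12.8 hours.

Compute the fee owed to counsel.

Trial work: 53.5 × $700 = $37,450.00
Case management: 104.7 × $220 = $23,034.00
Deposition and discovery: 59.6 × $335 = $19,966.00
Motion practice: 12.8 × $310 = $3,968.00
Subtotal: $84,418.00
Less 20% discount: −$16,883.60
Total: $84,418.00 − $16,883.60 = $67,534.40

$67,534.40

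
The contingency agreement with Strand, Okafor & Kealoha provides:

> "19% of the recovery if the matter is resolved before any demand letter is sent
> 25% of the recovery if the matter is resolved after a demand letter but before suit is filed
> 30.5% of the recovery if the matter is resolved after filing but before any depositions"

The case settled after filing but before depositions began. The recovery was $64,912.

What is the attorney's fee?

$19,798.16

The matter settled after filing but before depositions began, so the 30.5% rate applies.
$64,912 × 30.5% = $19,798.16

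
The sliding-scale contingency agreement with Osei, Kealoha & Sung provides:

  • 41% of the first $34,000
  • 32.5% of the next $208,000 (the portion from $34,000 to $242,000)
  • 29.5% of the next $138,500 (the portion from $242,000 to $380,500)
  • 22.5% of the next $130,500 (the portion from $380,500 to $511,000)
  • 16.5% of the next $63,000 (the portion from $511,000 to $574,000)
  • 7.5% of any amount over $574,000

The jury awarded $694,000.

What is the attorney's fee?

First $34,000 at 41% = $13,940.00
Next $208,000 at 32.5% = $67,600.00
Next $138,500 at 29.5% = $40,857.50
Next $130,500 at 22.5% = $29,362.50
Next $63,000 at 16.5% = $10,395.00
Remaining $120,000 at 7.5% = $9,000.00
Fee: $13,940.00 + $67,600.00 + $40,857.50 + $29,362.50 + $10,395.00 + $9,000.00 = $171,155.00

$171,155.00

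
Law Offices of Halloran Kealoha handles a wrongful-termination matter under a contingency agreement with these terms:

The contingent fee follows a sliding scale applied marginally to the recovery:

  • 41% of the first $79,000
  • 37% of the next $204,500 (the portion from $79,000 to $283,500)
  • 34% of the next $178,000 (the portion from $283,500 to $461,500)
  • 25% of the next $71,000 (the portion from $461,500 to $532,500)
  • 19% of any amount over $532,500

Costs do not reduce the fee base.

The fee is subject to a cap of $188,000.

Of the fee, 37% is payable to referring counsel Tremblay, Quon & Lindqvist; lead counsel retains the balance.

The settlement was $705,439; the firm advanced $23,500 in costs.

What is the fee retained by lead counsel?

Fee base is the gross recovery, $705,439; costs are reimbursed separately.
First $79,000 at 41% = $32,390.00
Next $204,500 at 37% = $75,665.00
Next $178,000 at 34% = $60,520.00
Next $71,000 at 25% = $17,750.00
Remaining $172,939 at 19% = $32,858.41
Fee: $32,390.00 + $75,665.00 + $60,520.00 + $17,750.00 + $32,858.41 = $219,183.41
$219,183.41 exceeds the $188,000 cap, so the fee is capped at $188,000.00.
Referral share: 37% of $188,000.00 = $69,560.00; lead counsel retains $188,000.00 − $69,560.00 = $118,440.00.

$118,440.00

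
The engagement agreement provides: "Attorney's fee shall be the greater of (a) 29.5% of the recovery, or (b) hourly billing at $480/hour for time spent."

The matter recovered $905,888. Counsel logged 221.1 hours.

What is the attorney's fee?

(a) 29.5% of $905,888 = $267,236.96
(b) 221.1 × $480 = $106,128.00
The greater is (a): $267,236.96.

$267,236.96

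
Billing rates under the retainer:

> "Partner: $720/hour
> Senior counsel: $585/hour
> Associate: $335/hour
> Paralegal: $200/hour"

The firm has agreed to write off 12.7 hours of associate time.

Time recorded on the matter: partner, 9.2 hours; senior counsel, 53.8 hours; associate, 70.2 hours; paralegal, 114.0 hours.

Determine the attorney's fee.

Partner: 9.2 × $720 = $6,624.00
Senior counsel: 53.8 × $585 = $31,473.00
Associate: 70.2 × $335 = $23,517.00
Paralegal: 114.0 × $200 = $22,800.00
Subtotal: $84,414.00
Write-off: 12.7 × $335 = $4,254.50
Total: $84,414.00 − $4,254.50 = $80,159.50

$80,159.50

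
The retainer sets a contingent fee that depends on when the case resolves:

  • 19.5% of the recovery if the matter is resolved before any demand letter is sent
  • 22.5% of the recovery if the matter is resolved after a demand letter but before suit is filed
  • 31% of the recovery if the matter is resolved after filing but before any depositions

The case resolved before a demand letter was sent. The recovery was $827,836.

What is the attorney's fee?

$161,428.02

The matter resolved before a demand letter was sent, so the 19.5% rate applies.
$827,836 × 19.5% = $161,428.02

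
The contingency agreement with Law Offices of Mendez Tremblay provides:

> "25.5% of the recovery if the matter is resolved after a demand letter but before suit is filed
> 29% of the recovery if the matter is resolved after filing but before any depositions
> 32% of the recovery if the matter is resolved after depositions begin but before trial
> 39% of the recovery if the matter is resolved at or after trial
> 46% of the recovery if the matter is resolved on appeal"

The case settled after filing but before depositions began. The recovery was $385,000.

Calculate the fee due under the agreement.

The matter settled after filing but before depositions began, so the 29% rate applies.
$385,000 × 29% = $111,650.00

$111,650.00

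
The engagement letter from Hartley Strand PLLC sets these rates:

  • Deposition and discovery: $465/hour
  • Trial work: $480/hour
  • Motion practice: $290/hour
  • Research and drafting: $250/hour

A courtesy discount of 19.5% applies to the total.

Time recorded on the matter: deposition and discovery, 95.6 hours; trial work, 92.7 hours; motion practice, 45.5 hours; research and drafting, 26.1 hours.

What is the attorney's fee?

Deposition and discovery: 95.6 × $465 = $44,454.00
Trial work: 92.7 × $480 = $44,496.00
Motion practice: 45.5 × $290 = $13,195.00
Research and drafting: 26.1 × $250 = $6,525.00
Subtotal: $108,670.00
Less 19.5% discount: −$21,190.65
Total: $108,670.00 − $21,190.65 = $87,479.35

$87,479.35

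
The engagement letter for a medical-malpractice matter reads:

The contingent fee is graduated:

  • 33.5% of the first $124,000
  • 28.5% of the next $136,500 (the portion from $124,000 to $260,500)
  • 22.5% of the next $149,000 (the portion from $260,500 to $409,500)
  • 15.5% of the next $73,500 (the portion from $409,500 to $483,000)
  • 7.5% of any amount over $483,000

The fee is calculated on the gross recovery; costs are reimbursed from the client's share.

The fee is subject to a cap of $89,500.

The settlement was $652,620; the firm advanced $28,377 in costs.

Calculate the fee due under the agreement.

$89,500.00

Fee base is the gross recovery, $652,620; costs are reimbursed separately.
First $124,000 at 33.5% = $41,540.00
Next $136,500 at 28.5% = $38,902.50
Next $149,000 at 22.5% = $33,525.00
Next $73,500 at 15.5% = $11,392.50
Remaining $169,620 at 7.5% = $12,721.50
Fee: $41,540.00 + $38,902.50 + $33,525.00 + $11,392.50 + $12,721.50 = $138,081.50
$138,081.50 exceeds the $89,500 cap, so the fee is capped at $89,500.00.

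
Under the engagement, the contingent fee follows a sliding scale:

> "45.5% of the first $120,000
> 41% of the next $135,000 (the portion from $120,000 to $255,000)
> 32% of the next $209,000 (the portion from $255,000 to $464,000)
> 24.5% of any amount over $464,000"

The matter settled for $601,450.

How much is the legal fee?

$210,505.25

First $120,000 at 45.5% = $54,600.00
Next $135,000 at 41% = $55,350.00
Next $209,000 at 32% = $66,880.00
Remaining $137,450 at 24.5% = $33,675.25
Fee: $54,600.00 + $55,350.00 + $66,880.00 + $33,675.25 = $210,505.25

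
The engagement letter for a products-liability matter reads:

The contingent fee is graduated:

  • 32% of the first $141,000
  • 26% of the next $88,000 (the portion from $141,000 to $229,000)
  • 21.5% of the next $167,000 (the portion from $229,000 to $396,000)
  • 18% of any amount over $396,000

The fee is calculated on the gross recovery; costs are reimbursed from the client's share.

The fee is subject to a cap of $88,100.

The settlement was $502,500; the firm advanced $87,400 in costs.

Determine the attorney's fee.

$88,100.00

Fee base is the gross recovery, $502,500; costs are reimbursed separately.
First $141,000 at 32% = $45,120.00
Next $88,000 at 26% = $22,880.00
Next $167,000 at 21.5% = $35,905.00
Remaining $106,500 at 18% = $19,170.00
Fee: $45,120.00 + $22,880.00 + $35,905.00 + $19,170.00 = $123,075.00
$123,075.00 exceeds the $88,100 cap, so the fee is capped at $88,100.00.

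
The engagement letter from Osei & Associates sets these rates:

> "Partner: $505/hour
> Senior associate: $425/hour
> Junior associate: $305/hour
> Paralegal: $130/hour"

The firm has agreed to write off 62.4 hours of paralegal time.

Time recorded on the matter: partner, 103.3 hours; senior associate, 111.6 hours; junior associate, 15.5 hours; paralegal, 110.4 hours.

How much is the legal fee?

$110,564.00

Partner: 103.3 × $505 = $52,166.50
Senior associate: 111.6 × $425 = $47,430.00
Junior associate: 15.5 × $305 = $4,727.50
Paralegal: 110.4 × $130 = $14,352.00
Subtotal: $118,676.00
Write-off: 62.4 × $130 = $8,112.00
Total: $118,676.00 − $8,112.00 = $110,564.00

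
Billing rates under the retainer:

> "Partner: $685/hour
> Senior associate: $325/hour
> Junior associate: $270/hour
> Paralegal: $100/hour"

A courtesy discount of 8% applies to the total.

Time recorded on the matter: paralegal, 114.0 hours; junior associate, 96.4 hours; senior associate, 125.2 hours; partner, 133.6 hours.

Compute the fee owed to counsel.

$156,063.28

Partner: 133.6 × $685 = $91,516.00
Senior associate: 125.2 × $325 = $40,690.00
Junior associate: 96.4 × $270 = $26,028.00
Paralegal: 114.0 × $100 = $11,400.00
Subtotal: $169,634.00
Less 8% discount: −$13,570.72
Total: $169,634.00 − $13,570.72 = $156,063.28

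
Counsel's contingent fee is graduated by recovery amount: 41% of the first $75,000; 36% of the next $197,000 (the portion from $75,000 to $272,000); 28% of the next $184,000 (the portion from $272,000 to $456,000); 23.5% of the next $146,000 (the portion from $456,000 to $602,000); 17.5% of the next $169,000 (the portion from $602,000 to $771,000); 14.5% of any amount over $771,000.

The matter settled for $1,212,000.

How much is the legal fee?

First $75,000 at 41% = $30,750.00
Next $197,000 at 36% = $70,920.00
Next $184,000 at 28% = $51,520.00
Next $146,000 at 23.5% = $34,310.00
Next $169,000 at 17.5% = $29,575.00
Remaining $441,000 at 14.5% = $63,945.00
Fee: $30,750.00 + $70,920.00 + $51,520.00 + $34,310.00 + $29,575.00 + $63,945.00 = $281,020.00

$281,020.00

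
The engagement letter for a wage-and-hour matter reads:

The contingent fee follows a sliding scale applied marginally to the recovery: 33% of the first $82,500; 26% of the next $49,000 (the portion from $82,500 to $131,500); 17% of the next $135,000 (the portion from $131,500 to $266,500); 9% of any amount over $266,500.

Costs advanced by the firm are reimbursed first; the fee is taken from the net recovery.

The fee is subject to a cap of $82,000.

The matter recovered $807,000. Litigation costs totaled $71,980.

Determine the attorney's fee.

$82,000.00

Fee base (net of costs): $807,000 − $71,980 = $735,020
First $82,500 at 33% = $27,225.00
Next $49,000 at 26% = $12,740.00
Next $135,000 at 17% = $22,950.00
Remaining $468,520 at 9% = $42,166.80
Fee: $27,225.00 + $12,740.00 + $22,950.00 + $42,166.80 = $105,081.80
$105,081.80 exceeds the $82,000 cap, so the fee is capped at $82,000.00.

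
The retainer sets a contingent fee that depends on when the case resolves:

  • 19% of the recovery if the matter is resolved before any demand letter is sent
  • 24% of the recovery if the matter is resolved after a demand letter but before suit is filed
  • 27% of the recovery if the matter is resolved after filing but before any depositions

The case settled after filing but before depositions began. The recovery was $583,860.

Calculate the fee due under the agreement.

$157,642.20

The matter settled after filing but before depositions began, so the 27% rate applies.
$583,860 × 27% = $157,642.20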